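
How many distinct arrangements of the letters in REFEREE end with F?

15

With the last slot taken by F, it remains to arrange the other 6 letters (REEREE).
Those 6 letters have E appearing 4 times and R appearing twice, giving (6)!/(4!·2!) = 15.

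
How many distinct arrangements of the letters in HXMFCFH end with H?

360

With the last slot taken by H, it remains to arrange the other 6 letters (XMFCFH).
Those 6 letters have F appearing twice, giving (6)!/(2!) = 360.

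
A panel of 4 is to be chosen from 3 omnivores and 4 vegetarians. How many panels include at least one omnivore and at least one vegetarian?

Total 4-person selections from all 7: C(7,4) = 35.
Selections missing a whole group: no omnivores → C(4,4) = 1; no vegetarians → C(3,4) = 0.
Both groups omitted at once is impossible, so 35 − 1 = 34.

34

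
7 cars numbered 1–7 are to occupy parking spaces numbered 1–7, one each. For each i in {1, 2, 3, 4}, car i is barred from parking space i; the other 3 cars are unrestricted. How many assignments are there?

Let Aᵢ (for 1 ≤ i ≤ 4) be the placements that put car i in its forbidden parking space. Any j of these fix j positions, leaving (7−j)! ways to fill the rest, and there are C(4,j) ways to pick which j.
By inclusion–exclusion, the number of valid placements is Σ_{j=0}^{4} (−1)^j C(4,j)·(7−j)!.
Computing: 5040 − 2880 + 720 − 96 + 6 = 2790.

2790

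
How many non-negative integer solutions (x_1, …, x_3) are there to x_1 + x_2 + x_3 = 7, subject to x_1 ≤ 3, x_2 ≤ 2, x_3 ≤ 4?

6

Ignoring the caps, the number of non-negative solutions to x_1+…+x_3 = 7 is C(9,2) = 36.
Subtract solutions that violate a single cap (substitute x_i' = x_i − (cap_i+1)): x_1 ≥ 4 gives C(5,2) = 10; x_2 ≥ 3 gives C(6,2) = 15; x_3 ≥ 5 gives C(4,2) = 6. Together 31.
Add back pairs where two caps are both exceeded: 1 + 0 + 0 = 1.
By inclusion–exclusion the count is 36 − 31 + 1 = 6.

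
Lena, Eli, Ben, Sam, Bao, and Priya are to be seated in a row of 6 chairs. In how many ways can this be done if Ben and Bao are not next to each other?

480

Of the 6! = 720 arrangements, those with Ben and Bao adjacent number 2 × 5! = 240 (treat the pair as a block with 2 internal orders).
Complementary counting: 720 − 240 = 480.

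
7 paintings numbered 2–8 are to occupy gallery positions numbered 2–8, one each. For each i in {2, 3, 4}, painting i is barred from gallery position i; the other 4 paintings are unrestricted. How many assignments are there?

3216

Let Aᵢ (for i ∈ {2, 3, 4}) be the placements that put painting i in its forbidden gallery position. Any j of these fix j positions, leaving (7−j)! ways to fill the rest, and there are C(3,j) ways to pick which j.
By inclusion–exclusion, the number of valid placements is Σ_{j=0}^{3} (−1)^j C(3,j)·(7−j)!.
Computing: 5040 − 2160 + 360 − 24 = 3216.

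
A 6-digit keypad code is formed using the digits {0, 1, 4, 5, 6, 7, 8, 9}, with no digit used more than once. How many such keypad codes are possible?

This is a permutation of 6 out of 8: P(8,6) = 8!/2!.
8 × 7 × 6 × 5 × 4 × 3 = 20160.

20160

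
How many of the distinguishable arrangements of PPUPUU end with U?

With the last slot taken by U, it remains to arrange the other 5 letters (PPPUU).
Those 5 letters have P appearing 3 times and U appearing twice, giving (5)!/(3!·2!) = 10.

10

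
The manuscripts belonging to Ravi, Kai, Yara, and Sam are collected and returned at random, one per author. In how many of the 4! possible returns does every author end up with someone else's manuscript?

9

Count assignments avoiding every fixed point. For any j of the 4 authors fixed to their own manuscript, the other 4−j can be arranged in (4−j)! ways.
By inclusion–exclusion this is Σ_{j=0}^{4} (−1)^j C(4,j)·(4−j)!.
Computing: 24 − 24 + 12 − 4 + 1 = 9.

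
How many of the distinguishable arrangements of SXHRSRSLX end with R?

Fix R in the last position and arrange the remaining 8 letters.
Those 8 letters have S appearing 3 times and X appearing twice, giving (8)!/(3!·2!) = 3360.

3360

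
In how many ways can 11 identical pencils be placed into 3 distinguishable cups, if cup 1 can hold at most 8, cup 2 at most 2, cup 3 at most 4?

Without the upper bounds there are C(13,2) = 78 ways to split 11 among 3 cups.
Subtract solutions that violate a single cap (substitute x_i' = x_i − (cap_i+1)): x_1 ≥ 9 gives C(4,2) = 6; x_2 ≥ 3 gives C(10,2) = 45; x_3 ≥ 5 gives C(8,2) = 28. Together 79.
Add back pairs where two caps are both exceeded: 0 + 0 + 10 = 10.
By inclusion–exclusion the count is 78 − 79 + 10 = 9.

9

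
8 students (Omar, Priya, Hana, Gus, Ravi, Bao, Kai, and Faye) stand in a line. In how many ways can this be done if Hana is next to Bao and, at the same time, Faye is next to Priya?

2880

Treat {Hana,Bao} as one block (2 orders) and {Faye,Priya} as another (2 orders).
That leaves 6 units to arrange: 2 × 2 × 6! = 4 × 720 = 2880.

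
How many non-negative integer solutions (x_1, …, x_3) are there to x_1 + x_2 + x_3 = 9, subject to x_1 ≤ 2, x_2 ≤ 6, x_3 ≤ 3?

6

By stars and bars, unrestricted non-negative solutions to x_1+…+x_3 = 9 number C(9+2,2) = 55.
Subtract solutions that violate a single cap (substitute x_i' = x_i − (cap_i+1)): x_1 ≥ 3 gives C(8,2) = 28; x_2 ≥ 7 gives C(4,2) = 6; x_3 ≥ 4 gives C(7,2) = 21. Together 55.
Add back pairs where two caps are both exceeded: 0 + 6 + 0 = 6.
By inclusion–exclusion the count is 55 − 55 + 6 = 6.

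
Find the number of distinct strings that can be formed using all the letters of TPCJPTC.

Letter multiplicities in TPCJPTC: C×2, J×1, P×2, T×2.
So there are 7! / (2!·2!·2!) = 630 distinguishable arrangements.

630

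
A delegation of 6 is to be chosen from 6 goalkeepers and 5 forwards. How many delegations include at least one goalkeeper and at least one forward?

With no constraint there are C(11,6) = 462 possible selections.
Subtract selections that omit an entire group: no goalkeepers → C(5,6) = 0; no forwards → C(6,6) = 1.
Both groups omitted at once is impossible, so 462 − 1 = 461.

461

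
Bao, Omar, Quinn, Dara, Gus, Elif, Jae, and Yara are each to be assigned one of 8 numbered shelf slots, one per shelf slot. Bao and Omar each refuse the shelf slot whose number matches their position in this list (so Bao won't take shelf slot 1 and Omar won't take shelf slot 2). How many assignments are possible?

Let Aᵢ (for i ∈ {1, 2}) be the placements that put person i in their forbidden shelf slot. Any j of these fix j positions, leaving (8−j)! ways to fill the rest, and there are C(2,j) ways to pick which j.
By inclusion–exclusion, the number of valid placements is Σ_{j=0}^{2} (−1)^j C(2,j)·(8−j)!.
Computing: 40320 − 10080 + 720 = 30960.

30960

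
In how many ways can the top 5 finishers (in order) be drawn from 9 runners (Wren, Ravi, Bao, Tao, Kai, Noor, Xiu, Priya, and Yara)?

15120

This is an ordered selection of 5 from 9: P(9,5).
That gives 9 × 8 × 7 × 6 × 5 = 15120.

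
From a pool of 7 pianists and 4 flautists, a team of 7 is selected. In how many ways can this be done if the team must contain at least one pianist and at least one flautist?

329

With no constraint there are C(11,7) = 330 possible selections.
Subtract selections that omit an entire group: no pianists → C(4,7) = 0; no flautists → C(7,7) = 1.
Both groups omitted at once is impossible, so 330 − 1 = 329.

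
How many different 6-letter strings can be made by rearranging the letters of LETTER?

180

LETTER has 6 letters with E appearing twice and T appearing twice.
Dividing 6! = 720 by 2!·2! = 4 for the repeated letters gives 180.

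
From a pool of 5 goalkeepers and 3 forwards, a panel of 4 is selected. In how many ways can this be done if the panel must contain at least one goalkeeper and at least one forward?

Total 4-person selections from all 8: C(8,4) = 70.
Selections missing a whole group: no goalkeepers → C(3,4) = 0; no forwards → C(5,4) = 5.
Both groups omitted at once is impossible, so 70 − 5 = 65.

65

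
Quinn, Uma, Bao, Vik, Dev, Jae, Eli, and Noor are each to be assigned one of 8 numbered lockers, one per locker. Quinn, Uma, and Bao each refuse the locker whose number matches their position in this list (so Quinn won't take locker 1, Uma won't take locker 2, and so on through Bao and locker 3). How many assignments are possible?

27240

Let Aᵢ (for i ∈ {1, 2, 3}) be the placements that put person i in their forbidden locker. Any j of these fix j positions, leaving (8−j)! ways to fill the rest, and there are C(3,j) ways to pick which j.
By inclusion–exclusion, the number of valid placements is Σ_{j=0}^{3} (−1)^j C(3,j)·(8−j)!.
Computing: 40320 − 15120 + 2160 − 120 = 27240.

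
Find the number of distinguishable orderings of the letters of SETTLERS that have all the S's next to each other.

1260

Treat the 2 copies of S as a single block. The multiset to arrange is then {SS, E, E, L, R, T, T}, 7 items in all.
That gives (7)!/(2!·2!) = 1260 arrangements.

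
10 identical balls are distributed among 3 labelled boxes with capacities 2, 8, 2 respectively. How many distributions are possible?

Without the upper bounds there are C(12,2) = 66 ways to split 10 among 3 boxes.
Subtract solutions that violate a single cap (substitute x_i' = x_i − (cap_i+1)): x_1 ≥ 3 gives C(9,2) = 36; x_2 ≥ 9 gives C(3,2) = 3; x_3 ≥ 3 gives C(9,2) = 36. Together 75.
Add back pairs where two caps are both exceeded: 0 + 15 + 0 = 15.
By inclusion–exclusion the count is 66 − 75 + 15 = 6.

6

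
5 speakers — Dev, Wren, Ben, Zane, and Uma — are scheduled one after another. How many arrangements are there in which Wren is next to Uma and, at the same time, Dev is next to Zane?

24

Treat {Wren,Uma} as one block (2 orders) and {Dev,Zane} as another (2 orders).
That leaves 3 units to arrange: 2 × 2 × 3! = 4 × 6 = 24.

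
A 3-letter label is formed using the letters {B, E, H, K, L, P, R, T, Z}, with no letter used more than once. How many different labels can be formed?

Choose and order 3 of the 9 symbols: the first letter has 9 options, the next 8, then 7.
That product is 9 × 8 × 7 = 504.

504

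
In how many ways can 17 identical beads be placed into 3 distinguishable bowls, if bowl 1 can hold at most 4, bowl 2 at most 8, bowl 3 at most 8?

By stars and bars, unrestricted non-negative solutions to x_1+…+x_3 = 17 number C(17+2,2) = 171.
Subtract solutions that violate a single cap (substitute x_i' = x_i − (cap_i+1)): x_1 ≥ 5 gives C(14,2) = 91; x_2 ≥ 9 gives C(10,2) = 45; x_3 ≥ 9 gives C(10,2) = 45. Together 181.
Add back pairs where two caps are both exceeded: 10 + 10 + 0 = 20.
By inclusion–exclusion the count is 171 − 181 + 20 = 10.

10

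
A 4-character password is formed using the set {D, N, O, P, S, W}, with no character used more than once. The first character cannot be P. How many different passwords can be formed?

The first character has 6−1 = 5 choices (anything except P).
The remaining 3 characters are filled from the other 5 symbols without repetition: 5 × 4 × 3 = 60.
Total: 5 × 60 = 300.

300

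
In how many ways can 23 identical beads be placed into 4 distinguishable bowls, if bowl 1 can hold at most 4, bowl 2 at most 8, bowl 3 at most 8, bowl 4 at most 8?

55

By stars and bars, unrestricted non-negative solutions to x_1+…+x_4 = 23 number C(23+3,3) = 2600.
Subtract solutions that violate a single cap (substitute x_i' = x_i − (cap_i+1)): x_1 ≥ 5 gives C(21,3) = 1330; x_2 ≥ 9 gives C(17,3) = 680; x_3 ≥ 9 gives C(17,3) = 680; x_4 ≥ 9 gives C(17,3) = 680. Together 3370.
Add back pairs where two caps are both exceeded: 220 + 220 + 220 + 56 + 56 + 56 = 828.
Subtract triples: 1 + 1 + 1 + 0 = 3.
By inclusion–exclusion the count is 2600 − 3370 + 828 − 3 = 55.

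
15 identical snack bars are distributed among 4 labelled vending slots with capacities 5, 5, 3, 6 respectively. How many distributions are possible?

34

By stars and bars, unrestricted non-negative solutions to x_1+…+x_4 = 15 number C(15+3,3) = 816.
Subtract solutions that violate a single cap (substitute x_i' = x_i − (cap_i+1)): x_1 ≥ 6 gives C(12,3) = 220; x_2 ≥ 6 gives C(12,3) = 220; x_3 ≥ 4 gives C(14,3) = 364; x_4 ≥ 7 gives C(11,3) = 165. Together 969.
Add back pairs where two caps are both exceeded: 20 + 56 + 10 + 56 + 10 + 35 = 187.
By inclusion–exclusion the count is 816 − 969 + 187 = 34.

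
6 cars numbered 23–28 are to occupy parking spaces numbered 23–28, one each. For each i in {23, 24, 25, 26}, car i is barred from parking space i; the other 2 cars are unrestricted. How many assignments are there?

362

Let Aᵢ (for 23 ≤ i ≤ 26) be the placements that put car i in its forbidden parking space. Any j of these fix j positions, leaving (6−j)! ways to fill the rest, and there are C(4,j) ways to pick which j.
By inclusion–exclusion, the number of valid placements is Σ_{j=0}^{4} (−1)^j C(4,j)·(6−j)!.
Computing: 720 − 480 + 144 − 24 + 2 = 362.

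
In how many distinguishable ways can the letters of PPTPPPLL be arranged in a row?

168

The 8 letters of PPTPPPLL have repeats: L appearing twice and P appearing 5 times.
So there are 8! / (5!·2!) = 168 distinguishable arrangements.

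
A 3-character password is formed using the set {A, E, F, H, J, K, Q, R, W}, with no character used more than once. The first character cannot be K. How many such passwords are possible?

448

The first character has 9−1 = 8 choices (anything except K).
The remaining 2 characters are filled from the other 8 symbols without repetition: 8 × 7 = 56.
Total: 8 × 56 = 448.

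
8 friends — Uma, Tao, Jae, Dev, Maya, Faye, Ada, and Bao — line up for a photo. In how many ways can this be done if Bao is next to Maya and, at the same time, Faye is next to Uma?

Treat {Bao,Maya} as one block (2 orders) and {Faye,Uma} as another (2 orders).
That leaves 6 units to arrange: 2 × 2 × 6! = 4 × 720 = 2880.

2880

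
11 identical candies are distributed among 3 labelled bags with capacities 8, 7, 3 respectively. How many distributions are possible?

26

Ignoring the caps, the number of non-negative solutions to x_1+…+x_3 = 11 is C(13,2) = 78.
Subtract solutions that violate a single cap (substitute x_i' = x_i − (cap_i+1)): x_1 ≥ 9 gives C(4,2) = 6; x_2 ≥ 8 gives C(5,2) = 10; x_3 ≥ 4 gives C(9,2) = 36. Together 52.
No two caps can be exceeded simultaneously, so the pair terms are all 0.
By inclusion–exclusion the count is 78 − 52 + 0 = 26.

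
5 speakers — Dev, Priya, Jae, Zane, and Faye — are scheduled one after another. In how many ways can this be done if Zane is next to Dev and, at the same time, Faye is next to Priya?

Treat {Zane,Dev} as one block (2 orders) and {Faye,Priya} as another (2 orders).
That leaves 3 units to arrange: 2 × 2 × 3! = 4 × 6 = 24.

24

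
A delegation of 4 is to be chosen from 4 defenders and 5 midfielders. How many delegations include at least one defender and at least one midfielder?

120

Total 4-person selections from all 9: C(9,4) = 126.
Subtract selections that omit an entire group: no defenders → C(5,4) = 5; no midfielders → C(4,4) = 1.
Both groups omitted at once is impossible, so 126 − 6 = 120.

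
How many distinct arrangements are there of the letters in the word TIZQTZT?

The 7 letters of TIZQTZT have repeats: T appearing 3 times and Z appearing twice.
The number of distinct arrangements is 7!/(3!·2!) = 5040/12 = 420.

420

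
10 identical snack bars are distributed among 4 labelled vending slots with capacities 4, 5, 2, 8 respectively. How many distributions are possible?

85

Without the upper bounds there are C(13,3) = 286 ways to split 10 among 4 vending slots.
Subtract solutions that violate a single cap (substitute x_i' = x_i − (cap_i+1)): x_1 ≥ 5 gives C(8,3) = 56; x_2 ≥ 6 gives C(7,3) = 35; x_3 ≥ 3 gives C(10,3) = 120; x_4 ≥ 9 gives C(4,3) = 4. Together 215.
Add back pairs where two caps are both exceeded: 0 + 10 + 0 + 4 + 0 + 0 = 14.
By inclusion–exclusion the count is 286 − 215 + 14 = 85.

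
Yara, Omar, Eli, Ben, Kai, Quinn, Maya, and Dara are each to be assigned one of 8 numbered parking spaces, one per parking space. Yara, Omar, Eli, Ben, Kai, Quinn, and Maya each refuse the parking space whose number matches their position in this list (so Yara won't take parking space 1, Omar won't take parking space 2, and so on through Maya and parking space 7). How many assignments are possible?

16687

Let Aᵢ (for 1 ≤ i ≤ 7) be the placements that put person i in their forbidden parking space. Any j of these fix j positions, leaving (8−j)! ways to fill the rest, and there are C(7,j) ways to pick which j.
By inclusion–exclusion, the number of valid placements is Σ_{j=0}^{7} (−1)^j C(7,j)·(8−j)!.
Computing: 40320 − 35280 + 15120 − 4200 + 840 − 126 + 14 − 1 = 16687.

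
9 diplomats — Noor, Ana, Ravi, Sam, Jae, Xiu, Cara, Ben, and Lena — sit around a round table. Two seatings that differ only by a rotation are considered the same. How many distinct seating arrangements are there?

40320

Around a circle, 9 distinct people have 9!/9 = (8)! = 40320 rotationally distinct seatings.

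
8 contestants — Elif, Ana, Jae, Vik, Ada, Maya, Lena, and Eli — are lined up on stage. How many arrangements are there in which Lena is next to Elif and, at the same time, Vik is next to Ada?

Treat {Lena,Elif} as one block (2 orders) and {Vik,Ada} as another (2 orders).
That leaves 6 units to arrange: 2 × 2 × 6! = 4 × 720 = 2880.

2880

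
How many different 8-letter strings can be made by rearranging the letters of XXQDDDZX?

XXQDDDZX has 8 letters with D appearing 3 times and X appearing 3 times.
Dividing 8! = 40320 by 3!·3! = 36 for the repeated letters gives 1120.

1120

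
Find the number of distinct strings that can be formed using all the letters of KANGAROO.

10080

KANGAROO has 8 letters with A appearing twice and O appearing twice.
So there are 8! / (2!·2!) = 10080 distinguishable arrangements.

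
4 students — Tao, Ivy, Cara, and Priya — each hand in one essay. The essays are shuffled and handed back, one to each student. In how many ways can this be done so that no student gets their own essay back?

Let Aᵢ be the assignments in which student i gets their own essay. We want the size of the complement of A₁∪…∪A_4.
By inclusion–exclusion this is Σ_{j=0}^{4} (−1)^j C(4,j)·(4−j)!.
Computing: 24 − 24 + 12 − 4 + 1 = 9.

9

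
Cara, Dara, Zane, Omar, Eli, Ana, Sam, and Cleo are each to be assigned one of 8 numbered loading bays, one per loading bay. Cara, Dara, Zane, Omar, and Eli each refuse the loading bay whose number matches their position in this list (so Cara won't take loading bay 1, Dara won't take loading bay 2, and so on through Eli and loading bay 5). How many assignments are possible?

Let Aᵢ (for 1 ≤ i ≤ 5) be the placements that put person i in their forbidden loading bay. Any j of these fix j positions, leaving (8−j)! ways to fill the rest, and there are C(5,j) ways to pick which j.
By inclusion–exclusion, the number of valid placements is Σ_{j=0}^{5} (−1)^j C(5,j)·(8−j)!.
Computing: 40320 − 25200 + 7200 − 1200 + 120 − 6 = 21234.

21234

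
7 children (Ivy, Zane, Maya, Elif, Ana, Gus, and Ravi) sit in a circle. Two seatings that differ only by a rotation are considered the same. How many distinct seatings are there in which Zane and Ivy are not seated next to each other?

Without the restriction there are (6)! = 720 seatings.
Those with Zane next to Ivy: fuse the pair into one unit and seat 6 units around a circle — 2·(5)! = 240.
Subtracting, 720 − 240 = 480.

480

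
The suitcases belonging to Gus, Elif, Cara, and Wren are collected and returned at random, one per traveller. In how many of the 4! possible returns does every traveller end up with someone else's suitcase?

This is the derangement count D_4: permutations of 4 items with no fixed point.
By inclusion–exclusion this is Σ_{j=0}^{4} (−1)^j C(4,j)·(4−j)!.
Computing: 24 − 24 + 12 − 4 + 1 = 9.

9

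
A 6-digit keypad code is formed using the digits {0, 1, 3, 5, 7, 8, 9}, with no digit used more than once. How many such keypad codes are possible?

Choose and order 6 of the 7 symbols: the first digit has 7 options, the next 6, and so on down to 2.
7 × 6 × 5 × 4 × 3 × 2 = 5040.

5040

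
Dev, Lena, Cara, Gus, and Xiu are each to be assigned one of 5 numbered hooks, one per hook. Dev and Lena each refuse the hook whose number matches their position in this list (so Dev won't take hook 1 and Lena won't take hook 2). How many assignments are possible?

78

Let Aᵢ (for i ∈ {1, 2}) be the placements that put person i in their forbidden hook. Any j of these fix j positions, leaving (5−j)! ways to fill the rest, and there are C(2,j) ways to pick which j.
By inclusion–exclusion, the number of valid placements is Σ_{j=0}^{2} (−1)^j C(2,j)·(5−j)!.
Computing: 120 − 48 + 6 = 78.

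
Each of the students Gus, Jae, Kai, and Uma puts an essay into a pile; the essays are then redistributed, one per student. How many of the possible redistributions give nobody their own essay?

9

This is the derangement count D_4: permutations of 4 items with no fixed point.
By inclusion–exclusion this is Σ_{j=0}^{4} (−1)^j C(4,j)·(4−j)!.
Computing: 24 − 24 + 12 − 4 + 1 = 9.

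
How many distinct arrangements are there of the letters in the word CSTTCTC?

The 7 letters of CSTTCTC have repeats: C appearing 3 times and T appearing 3 times.
The number of distinct arrangements is 7!/(3!·3!) = 5040/36 = 140.

140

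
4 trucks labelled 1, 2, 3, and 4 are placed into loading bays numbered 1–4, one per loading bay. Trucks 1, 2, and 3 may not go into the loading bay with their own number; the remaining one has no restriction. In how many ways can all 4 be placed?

Let Aᵢ (for i ∈ {1, 2, 3}) be the placements that put truck i in its forbidden loading bay. Any j of these fix j positions, leaving (4−j)! ways to fill the rest, and there are C(3,j) ways to pick which j.
By inclusion–exclusion, the number of valid placements is Σ_{j=0}^{3} (−1)^j C(3,j)·(4−j)!.
Computing: 24 − 18 + 6 − 1 = 11.

11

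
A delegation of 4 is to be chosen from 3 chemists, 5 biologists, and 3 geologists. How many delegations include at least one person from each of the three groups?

With no constraint there are C(11,4) = 330 possible selections.
Subtract selections that omit an entire group: no chemists → C(8,4) = 70; no biologists → C(6,4) = 15; no geologists → C(8,4) = 70.
Add back selections omitting two groups (i.e. drawn from a single group): C(3,4) + C(5,4) + C(3,4) = 5.
By inclusion–exclusion: 330 − 155 + 5 = 180.

180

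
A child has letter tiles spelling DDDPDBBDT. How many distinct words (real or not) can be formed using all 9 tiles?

1512

Letter multiplicities in DDDPDBBDT: B×2, D×5, P×1, T×1.
The number of distinct arrangements is 9!/(5!·2!) = 362880/240 = 1512.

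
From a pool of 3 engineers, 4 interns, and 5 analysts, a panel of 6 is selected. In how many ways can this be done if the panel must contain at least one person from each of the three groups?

805

Total 6-person selections from all 12: C(12,6) = 924.
Subtract selections that omit an entire group: no engineers → C(9,6) = 84; no interns → C(8,6) = 28; no analysts → C(7,6) = 7.
Add back selections omitting two groups (i.e. drawn from a single group): C(3,6) + C(4,6) + C(5,6) = 0.
By inclusion–exclusion: 924 − 119 + 0 = 805.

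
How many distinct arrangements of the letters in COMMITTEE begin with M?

10080

Fix M in the first position and arrange the remaining 8 letters.
Those 8 letters have E appearing twice and T appearing twice, giving (8)!/(2!·2!) = 10080.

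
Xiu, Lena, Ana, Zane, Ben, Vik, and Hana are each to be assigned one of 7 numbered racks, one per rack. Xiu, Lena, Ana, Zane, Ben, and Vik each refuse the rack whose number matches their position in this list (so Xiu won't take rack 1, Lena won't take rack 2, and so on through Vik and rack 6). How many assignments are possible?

2119

Let Aᵢ (for 1 ≤ i ≤ 6) be the placements that put person i in their forbidden rack. Any j of these fix j positions, leaving (7−j)! ways to fill the rest, and there are C(6,j) ways to pick which j.
By inclusion–exclusion, the number of valid placements is Σ_{j=0}^{6} (−1)^j C(6,j)·(7−j)!.
Computing: 5040 − 4320 + 1800 − 480 + 90 − 12 + 1 = 2119.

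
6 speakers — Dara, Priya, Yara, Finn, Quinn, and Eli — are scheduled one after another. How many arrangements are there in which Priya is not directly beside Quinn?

480

There are 6! = 720 arrangements in all. If Priya and Quinn are adjacent, merging them into one block gives 2·(5)! = 240 arrangements.
Complementary counting: 720 − 240 = 480.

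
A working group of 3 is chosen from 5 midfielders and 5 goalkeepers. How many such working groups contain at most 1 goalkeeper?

Split by how many goalkeepers are chosen (0 through 1).
Sum: C(5,0)·C(5,3) + C(5,1)·C(5,2) = 10 + 50 = 60.

60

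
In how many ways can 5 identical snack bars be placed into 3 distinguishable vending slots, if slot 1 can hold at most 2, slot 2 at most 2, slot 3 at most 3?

By stars and bars, unrestricted non-negative solutions to x_1+…+x_3 = 5 number C(5+2,2) = 21.
Subtract solutions that violate a single cap (substitute x_i' = x_i − (cap_i+1)): x_1 ≥ 3 gives C(4,2) = 6; x_2 ≥ 3 gives C(4,2) = 6; x_3 ≥ 4 gives C(3,2) = 3. Together 15.
No two caps can be exceeded simultaneously, so the pair terms are all 0.
By inclusion–exclusion the count is 21 − 15 + 0 = 6.

6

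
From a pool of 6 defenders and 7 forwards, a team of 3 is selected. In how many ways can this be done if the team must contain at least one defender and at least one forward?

Unrestricted: C(13,3) = 286 ways to pick any 3 of the 13.
Selections missing a whole group: no defenders → C(7,3) = 35; no forwards → C(6,3) = 20.
Both groups omitted at once is impossible, so 286 − 55 = 231.

231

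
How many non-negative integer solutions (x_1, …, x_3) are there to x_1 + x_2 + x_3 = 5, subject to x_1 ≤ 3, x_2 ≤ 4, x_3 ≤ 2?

11

Ignoring the caps, the number of non-negative solutions to x_1+…+x_3 = 5 is C(7,2) = 21.
Subtract solutions that violate a single cap (substitute x_i' = x_i − (cap_i+1)): x_1 ≥ 4 gives C(3,2) = 3; x_2 ≥ 5 gives C(2,2) = 1; x_3 ≥ 3 gives C(4,2) = 6. Together 10.
No two caps can be exceeded simultaneously, so the pair terms are all 0.
By inclusion–exclusion the count is 21 − 10 + 0 = 11.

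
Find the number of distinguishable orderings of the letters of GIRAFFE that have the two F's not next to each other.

There are 7!/(2!) = 2520 arrangements of GIRAFFE in total.
If the two F's are adjacent, glue them into one block, leaving 6 items to arrange: (6)! = 720 ways.
Subtracting, 2520 − 720 = 1800 arrangements keep the F's apart.

1800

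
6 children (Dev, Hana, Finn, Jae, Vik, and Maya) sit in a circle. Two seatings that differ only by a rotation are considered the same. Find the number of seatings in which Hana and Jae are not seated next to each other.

72

All circular seatings of 6 people number (5)! = 120.
Seatings with Hana beside Jae: treat them as a block with 2 internal orders, giving 2 × (4)! = 48.
Subtracting, 120 − 48 = 72.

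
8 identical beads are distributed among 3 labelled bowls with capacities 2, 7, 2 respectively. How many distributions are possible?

Without the upper bounds there are C(10,2) = 45 ways to split 8 among 3 bowls.
Subtract solutions that violate a single cap (substitute x_i' = x_i − (cap_i+1)): x_1 ≥ 3 gives C(7,2) = 21; x_2 ≥ 8 gives C(2,2) = 1; x_3 ≥ 3 gives C(7,2) = 21. Together 43.
Add back pairs where two caps are both exceeded: 0 + 6 + 0 = 6.
By inclusion–exclusion the count is 45 − 43 + 6 = 8.

8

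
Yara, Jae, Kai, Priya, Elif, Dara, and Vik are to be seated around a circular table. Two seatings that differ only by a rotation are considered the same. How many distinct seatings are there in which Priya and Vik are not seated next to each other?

All circular seatings of 7 people number (6)! = 720.
Those with Priya next to Vik: fuse the pair into one unit and seat 6 units around a circle — 2·(5)! = 240.
Subtracting, 720 − 240 = 480.

480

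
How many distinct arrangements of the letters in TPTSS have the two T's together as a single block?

Treat the 2 copies of T as a single block. The multiset to arrange is then {TT, P, S, S}, 4 items in all.
That gives (4)!/(2!) = 12 arrangements.

12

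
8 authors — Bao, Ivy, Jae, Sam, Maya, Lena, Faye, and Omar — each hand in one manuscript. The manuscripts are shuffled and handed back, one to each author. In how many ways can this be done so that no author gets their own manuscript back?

14833

Count assignments avoiding every fixed point. For any j of the 8 authors fixed to their own manuscript, the other 8−j can be arranged in (8−j)! ways.
By inclusion–exclusion this is Σ_{j=0}^{8} (−1)^j C(8,j)·(8−j)!.
Computing: 40320 − 40320 + 20160 − 6720 + 1680 − 336 + 56 − 8 + 1 = 14833.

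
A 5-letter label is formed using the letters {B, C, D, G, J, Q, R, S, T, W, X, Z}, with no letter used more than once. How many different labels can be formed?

95040

This is a permutation of 5 out of 12: P(12,5) = 12!/7!.
12 × 11 × 10 × 9 × 8 = 95040.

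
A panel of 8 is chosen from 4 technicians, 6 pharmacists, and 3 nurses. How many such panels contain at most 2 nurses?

1035

Split by how many nurses are chosen (0 through 2).
Sum: C(3,0)·C(10,8) + C(3,1)·C(10,7) + C(3,2)·C(10,6) = 45 + 360 + 630 = 1035.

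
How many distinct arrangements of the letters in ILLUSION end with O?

1260

With the last slot taken by O, it remains to arrange the other 7 letters (ILLUSIN).
Those 7 letters have I appearing twice and L appearing twice, giving (7)!/(2!·2!) = 1260.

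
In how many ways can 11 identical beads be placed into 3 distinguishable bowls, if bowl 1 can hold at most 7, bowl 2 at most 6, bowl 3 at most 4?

25

By stars and bars, unrestricted non-negative solutions to x_1+…+x_3 = 11 number C(11+2,2) = 78.
Subtract solutions that violate a single cap (substitute x_i' = x_i − (cap_i+1)): x_1 ≥ 8 gives C(5,2) = 10; x_2 ≥ 7 gives C(6,2) = 15; x_3 ≥ 5 gives C(8,2) = 28. Together 53.
No two caps can be exceeded simultaneously, so the pair terms are all 0.
By inclusion–exclusion the count is 78 − 53 + 0 = 25.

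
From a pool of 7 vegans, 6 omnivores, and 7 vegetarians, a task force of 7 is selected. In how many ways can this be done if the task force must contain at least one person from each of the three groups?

Unrestricted: C(20,7) = 77520 ways to pick any 7 of the 20.
Subtract selections that omit an entire group: no vegans → C(13,7) = 1716; no omnivores → C(14,7) = 3432; no vegetarians → C(13,7) = 1716.
Add back selections omitting two groups (i.e. drawn from a single group): C(7,7) + C(6,7) + C(7,7) = 2.
By inclusion–exclusion: 77520 − 6864 + 2 = 70658.

70658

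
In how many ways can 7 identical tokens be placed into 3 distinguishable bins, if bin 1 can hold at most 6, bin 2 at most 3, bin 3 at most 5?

Without the upper bounds there are C(9,2) = 36 ways to split 7 among 3 bins.
Subtract solutions that violate a single cap (substitute x_i' = x_i − (cap_i+1)): x_1 ≥ 7 gives C(2,2) = 1; x_2 ≥ 4 gives C(5,2) = 10; x_3 ≥ 6 gives C(3,2) = 3. Together 14.
No two caps can be exceeded simultaneously, so the pair terms are all 0.
By inclusion–exclusion the count is 36 − 14 + 0 = 22.

22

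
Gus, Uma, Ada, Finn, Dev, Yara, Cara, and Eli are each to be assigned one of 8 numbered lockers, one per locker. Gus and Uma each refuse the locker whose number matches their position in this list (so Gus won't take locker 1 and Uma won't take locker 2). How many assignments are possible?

30960

Let Aᵢ (for i ∈ {1, 2}) be the placements that put person i in their forbidden locker. Any j of these fix j positions, leaving (8−j)! ways to fill the rest, and there are C(2,j) ways to pick which j.
By inclusion–exclusion, the number of valid placements is Σ_{j=0}^{2} (−1)^j C(2,j)·(8−j)!.
Computing: 40320 − 10080 + 720 = 30960.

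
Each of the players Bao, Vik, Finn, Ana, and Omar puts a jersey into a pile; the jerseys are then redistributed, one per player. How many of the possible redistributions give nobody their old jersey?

Count assignments avoiding every fixed point. For any j of the 5 players fixed to their old jersey, the other 5−j can be arranged in (5−j)! ways.
By inclusion–exclusion this is Σ_{j=0}^{5} (−1)^j C(5,j)·(5−j)!.
Computing: 120 − 120 + 60 − 20 + 5 − 1 = 44.

44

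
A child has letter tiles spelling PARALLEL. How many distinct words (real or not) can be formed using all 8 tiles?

3360

Letter multiplicities in PARALLEL: A×2, E×1, L×3, P×1, R×1.
So there are 8! / (3!·2!) = 3360 distinguishable arrangements.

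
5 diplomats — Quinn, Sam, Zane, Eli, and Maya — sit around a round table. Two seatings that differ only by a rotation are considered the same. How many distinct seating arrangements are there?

24

Around a circle, 5 distinct people have 5!/5 = (4)! = 24 rotationally distinct seatings.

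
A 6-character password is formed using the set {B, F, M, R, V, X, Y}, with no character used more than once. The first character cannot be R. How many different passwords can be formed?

4320

The first character has 7−1 = 6 choices (anything except R).
The remaining 5 characters are filled from the other 6 symbols without repetition: 6 × 5 × 4 × 3 × 2 = 720.
Total: 6 × 720 = 4320.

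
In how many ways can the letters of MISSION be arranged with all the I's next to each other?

Treat the 2 copies of I as a single block. The multiset to arrange is then {II, M, N, O, S, S}, 6 items in all.
That gives (6)!/(2!) = 360 arrangements.

360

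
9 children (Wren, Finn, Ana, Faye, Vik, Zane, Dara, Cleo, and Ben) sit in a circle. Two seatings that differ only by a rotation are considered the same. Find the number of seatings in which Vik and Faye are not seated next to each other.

30240

All circular seatings of 9 people number (8)! = 40320.
Those with Vik next to Faye: fuse the pair into one unit and seat 8 units around a circle — 2·(7)! = 10080.
Subtracting, 40320 − 10080 = 30240.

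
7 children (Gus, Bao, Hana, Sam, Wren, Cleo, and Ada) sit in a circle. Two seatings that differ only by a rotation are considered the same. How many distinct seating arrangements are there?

Around a circle, 7 distinct people have 7!/7 = (6)! = 720 rotationally distinct seatings.

720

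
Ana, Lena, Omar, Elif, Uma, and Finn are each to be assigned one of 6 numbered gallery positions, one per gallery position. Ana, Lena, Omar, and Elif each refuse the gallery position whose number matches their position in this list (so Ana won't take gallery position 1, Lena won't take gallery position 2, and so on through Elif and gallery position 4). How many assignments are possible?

362

Let Aᵢ (for 1 ≤ i ≤ 4) be the placements that put person i in their forbidden gallery position. Any j of these fix j positions, leaving (6−j)! ways to fill the rest, and there are C(4,j) ways to pick which j.
By inclusion–exclusion, the number of valid placements is Σ_{j=0}^{4} (−1)^j C(4,j)·(6−j)!.
Computing: 720 − 480 + 144 − 24 + 2 = 362.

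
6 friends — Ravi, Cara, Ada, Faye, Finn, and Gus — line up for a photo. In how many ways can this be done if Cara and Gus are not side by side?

Of the 6! = 720 arrangements, those with Cara and Gus adjacent number 2 × 5! = 240 (treat the pair as a block with 2 internal orders).
Complementary counting: 720 − 240 = 480.

480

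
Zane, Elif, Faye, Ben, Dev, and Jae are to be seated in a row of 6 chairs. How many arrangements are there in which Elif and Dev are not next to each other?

Of the 6! = 720 arrangements, those with Elif and Dev adjacent number 2 × 5! = 240 (treat the pair as a block with 2 internal orders).
Complementary counting: 720 − 240 = 480.

480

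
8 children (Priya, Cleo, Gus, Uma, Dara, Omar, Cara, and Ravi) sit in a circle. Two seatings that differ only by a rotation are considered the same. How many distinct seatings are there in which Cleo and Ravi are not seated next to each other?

All circular seatings of 8 people number (7)! = 5040.
Those with Cleo next to Ravi: fuse the pair into one unit and seat 7 units around a circle — 2·(6)! = 1440.
Subtracting, 5040 − 1440 = 3600.

3600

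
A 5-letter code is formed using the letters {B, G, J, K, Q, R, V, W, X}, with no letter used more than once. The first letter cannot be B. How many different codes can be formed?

13440

The first letter has 9−1 = 8 choices (anything except B).
The remaining 4 letters are filled from the other 8 symbols without repetition: 8 × 7 × 6 × 5 = 1680.
Total: 8 × 1680 = 13440.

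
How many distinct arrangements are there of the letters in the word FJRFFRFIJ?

3780

The 9 letters of FJRFFRFIJ have repeats: F appearing 4 times, J appearing twice, and R appearing twice.
So there are 9! / (4!·2!·2!) = 3780 distinguishable arrangements.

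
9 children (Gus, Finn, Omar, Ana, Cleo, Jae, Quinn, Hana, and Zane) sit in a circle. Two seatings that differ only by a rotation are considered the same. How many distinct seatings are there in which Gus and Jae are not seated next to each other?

Without the restriction there are (8)! = 40320 seatings.
Seatings with Gus beside Jae: treat them as a block with 2 internal orders, giving 2 × (7)! = 10080.
Subtracting, 40320 − 10080 = 30240.

30240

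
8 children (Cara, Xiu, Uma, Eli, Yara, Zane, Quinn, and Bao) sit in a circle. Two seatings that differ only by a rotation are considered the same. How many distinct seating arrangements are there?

5040

Seat Cara anywhere (absorbing the rotational symmetry), then permute the other 7: (7)! = 5040.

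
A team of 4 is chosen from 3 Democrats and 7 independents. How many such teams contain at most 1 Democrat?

140

Split by how many Democrats are chosen (0 through 1).
Sum: C(3,0)·C(7,4) + C(3,1)·C(7,3) = 35 + 105 = 140.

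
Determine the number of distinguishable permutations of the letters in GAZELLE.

1260

The 7 letters of GAZELLE have repeats: E appearing twice and L appearing twice.
So there are 7! / (2!·2!) = 1260 distinguishable arrangements.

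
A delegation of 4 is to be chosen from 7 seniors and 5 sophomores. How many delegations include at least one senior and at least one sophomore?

Unrestricted: C(12,4) = 495 ways to pick any 4 of the 12.
Selections missing a whole group: no seniors → C(5,4) = 5; no sophomores → C(7,4) = 35.
Both groups omitted at once is impossible, so 495 − 40 = 455.

455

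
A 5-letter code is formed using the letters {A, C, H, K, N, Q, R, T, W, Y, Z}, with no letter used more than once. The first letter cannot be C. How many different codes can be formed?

50400

The first letter has 11−1 = 10 choices (anything except C).
The remaining 4 letters are filled from the other 10 symbols without repetition: 10 × 9 × 8 × 7 = 5040.
Total: 10 × 5040 = 50400.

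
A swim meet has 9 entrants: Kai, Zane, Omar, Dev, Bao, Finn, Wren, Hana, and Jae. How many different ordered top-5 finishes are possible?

This is an ordered selection of 5 from 9: P(9,5).
That gives 9 × 8 × 7 × 6 × 5 = 15120.

15120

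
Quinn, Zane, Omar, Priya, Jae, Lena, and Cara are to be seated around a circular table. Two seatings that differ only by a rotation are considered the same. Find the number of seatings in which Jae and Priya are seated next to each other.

Treat {Jae, Priya} as one unit (2 internal orders) and seat the resulting 6 units around the table: (5)! circular arrangements.
So 2 × (5)! = 2 × 120 = 240.

240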